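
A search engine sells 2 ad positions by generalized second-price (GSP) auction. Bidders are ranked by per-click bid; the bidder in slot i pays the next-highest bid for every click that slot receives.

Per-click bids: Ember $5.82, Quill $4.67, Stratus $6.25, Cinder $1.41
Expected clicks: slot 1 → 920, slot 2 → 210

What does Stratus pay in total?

Ranked by bid: $6.25 (Stratus) > $5.82 (Ember) > $4.67 (Quill) > …
Stratus holds slot 1 → pays next bid $5.82 × 920 clicks = $5354.40.

Stratus pays $5354.40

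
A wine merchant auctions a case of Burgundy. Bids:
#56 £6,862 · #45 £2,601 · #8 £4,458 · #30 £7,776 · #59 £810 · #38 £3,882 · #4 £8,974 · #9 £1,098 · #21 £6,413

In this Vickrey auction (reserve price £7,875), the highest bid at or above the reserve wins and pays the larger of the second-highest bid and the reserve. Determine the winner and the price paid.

Vickrey auction (reserve price £7,875): the highest bid at or above the reserve wins and pays the larger of the second-highest bid and the reserve.
Bids in order: 8,974 (#4) > 7,776 (#30) > 6,862 (#56) > 6,413 (#21) > 4,458 (#8) > 3,882 (#38) > …
#4 has the top bid at or above the reserve (£8,974).
Second-highest bid £7,776 is below the reserve £7,875, so the reserve binds → payment £7,875.

#4 pays £7,875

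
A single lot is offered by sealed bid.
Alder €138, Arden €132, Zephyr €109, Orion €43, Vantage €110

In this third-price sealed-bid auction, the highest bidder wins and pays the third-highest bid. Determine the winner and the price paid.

Alder pays €110

Bids in order: 138 (Alder) > 132 (Arden) > 110 (Vantage) > 109 (Zephyr) > 43 (Orion)
Alder is highest; pays the third-highest bid, €110.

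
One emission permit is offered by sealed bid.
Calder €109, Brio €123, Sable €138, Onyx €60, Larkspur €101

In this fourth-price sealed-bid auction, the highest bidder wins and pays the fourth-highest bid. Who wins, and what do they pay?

Sable pays €101

Bids in order: 138 (Sable) > 123 (Brio) > 109 (Calder) > 101 (Larkspur) > 60 (Onyx)
Sable wins; payment is bid #4 in the ranking = €101.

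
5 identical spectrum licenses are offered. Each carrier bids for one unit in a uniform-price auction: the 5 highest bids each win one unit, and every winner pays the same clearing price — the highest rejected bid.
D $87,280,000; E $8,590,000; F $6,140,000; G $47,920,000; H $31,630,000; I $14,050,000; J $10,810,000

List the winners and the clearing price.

Bids ranked high→low: 87,280,000 (D), 47,920,000 (G), 31,630,000 (H), 14,050,000 (I), 10,810,000 (J), 8,590,000 (E), 6,140,000 (F)
Top 5: D, G, H, I, J.
Highest unsuccessful bid: $8,590,000 → clearing price.

D, G, H, I, J; each pays $8,590,000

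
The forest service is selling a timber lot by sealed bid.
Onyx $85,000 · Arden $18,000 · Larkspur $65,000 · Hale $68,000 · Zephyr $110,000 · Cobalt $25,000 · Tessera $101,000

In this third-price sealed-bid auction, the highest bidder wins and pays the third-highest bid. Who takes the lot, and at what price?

Zephyr pays $85,000

Sorting bids: 110,000 (Zephyr) > 101,000 (Tessera) > 85,000 (Onyx) > 68,000 (Hale) > 65,000 (Larkspur) > 25,000 (Cobalt) > …
Zephyr is highest; pays the third-highest bid, $85,000.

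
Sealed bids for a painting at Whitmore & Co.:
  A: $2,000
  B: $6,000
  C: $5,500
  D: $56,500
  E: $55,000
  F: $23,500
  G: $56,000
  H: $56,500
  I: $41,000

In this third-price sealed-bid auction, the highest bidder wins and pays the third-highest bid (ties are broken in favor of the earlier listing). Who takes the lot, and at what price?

D pays $56,000

Rule: the highest bidder wins and pays the third-highest bid.
Sorting bids: 56,500 (D) > 56,500 (H) > 56,000 (G) > 55,000 (E) > 41,000 (I) > 23,500 (F) > …
Tie at $56,500 → D wins by tie-break.
D wins; payment is bid #3 in the ranking = $56,000.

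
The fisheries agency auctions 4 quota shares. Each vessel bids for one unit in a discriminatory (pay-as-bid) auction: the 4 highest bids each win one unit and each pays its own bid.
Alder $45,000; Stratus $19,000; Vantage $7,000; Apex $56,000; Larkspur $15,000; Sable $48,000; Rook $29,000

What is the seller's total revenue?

Total revenue: $178,000

Bids ranked high→low: 56,000 (Apex), 48,000 (Sable), 45,000 (Alder), 29,000 (Rook), 19,000 (Stratus), 15,000 (Larkspur), …
Winners (4 units): Apex, Sable, Alder, Rook.
Total revenue = 56,000 + 48,000 + 45,000 + 29,000 = $178,000.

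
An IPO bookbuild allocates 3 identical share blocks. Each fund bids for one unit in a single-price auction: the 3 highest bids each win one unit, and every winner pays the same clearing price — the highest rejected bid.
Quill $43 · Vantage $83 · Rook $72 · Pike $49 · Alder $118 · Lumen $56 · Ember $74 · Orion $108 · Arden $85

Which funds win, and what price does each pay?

Alder, Orion, Arden; each pays $83

Bids ranked high→low: 118 (Alder), 108 (Orion), 85 (Arden), 83 (Vantage), 74 (Ember), …
Top 3: Alder, Orion, Arden.
Clearing price = highest rejected bid = $83.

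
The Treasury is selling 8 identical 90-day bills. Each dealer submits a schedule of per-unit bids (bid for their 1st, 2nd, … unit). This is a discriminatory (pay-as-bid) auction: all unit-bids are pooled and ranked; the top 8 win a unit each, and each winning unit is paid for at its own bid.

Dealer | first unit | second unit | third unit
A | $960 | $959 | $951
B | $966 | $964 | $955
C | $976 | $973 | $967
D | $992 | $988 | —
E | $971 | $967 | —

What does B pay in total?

Pooled unit-bids ranked (top 8): 992 (D-1), 988 (D-2), 976 (C-1), 973 (C-2), 971 (E-1), 967 (C-3), 967 (E-2), 966 (B-1)
Next rejected bid: $964 (not a price — pay-as-bid).
B's winning unit-bids: 966 = $966.

B pays $966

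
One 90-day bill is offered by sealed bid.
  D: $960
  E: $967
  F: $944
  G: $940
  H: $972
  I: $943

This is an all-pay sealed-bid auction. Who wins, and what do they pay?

H pays $972

Bids in order: 972 (H) > 967 (E) > 960 (D) > 944 (F) > 943 (I) > 940 (G)
H wins with the top bid; all bids are sunk regardless.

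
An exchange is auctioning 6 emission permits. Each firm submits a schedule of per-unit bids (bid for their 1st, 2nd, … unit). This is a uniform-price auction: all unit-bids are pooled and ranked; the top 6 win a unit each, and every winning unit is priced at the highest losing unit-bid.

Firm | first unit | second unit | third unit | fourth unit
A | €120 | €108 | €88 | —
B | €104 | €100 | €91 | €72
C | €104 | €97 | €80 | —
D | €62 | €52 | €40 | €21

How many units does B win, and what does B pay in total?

Pooled unit-bids ranked (top 6): 120 (A-1), 108 (A-2), 104 (B-1), 104 (C-1), 100 (B-2), 97 (C-2)
The (k+1)-th unit-bid is €91.
B wins 2 unit(s) at €91 each.

B: 2 units, pays €182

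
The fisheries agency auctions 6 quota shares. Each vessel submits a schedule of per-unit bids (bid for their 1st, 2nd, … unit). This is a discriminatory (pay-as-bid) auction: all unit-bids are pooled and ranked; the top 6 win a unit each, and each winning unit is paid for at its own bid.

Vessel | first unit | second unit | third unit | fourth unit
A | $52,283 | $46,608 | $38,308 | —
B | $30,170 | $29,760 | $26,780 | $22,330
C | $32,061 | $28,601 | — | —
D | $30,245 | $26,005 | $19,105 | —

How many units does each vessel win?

A 3, B 1, C 1, D 1

All unit-bids, highest first — top 6: 52,283 (A-1), 46,608 (A-2), 38,308 (A-3), 32,061 (C-1), 30,245 (D-1), 30,170 (B-1)
Next rejected bid: $29,760 (not a price — pay-as-bid).
Allocation: A 3, B 1, C 1, D 1.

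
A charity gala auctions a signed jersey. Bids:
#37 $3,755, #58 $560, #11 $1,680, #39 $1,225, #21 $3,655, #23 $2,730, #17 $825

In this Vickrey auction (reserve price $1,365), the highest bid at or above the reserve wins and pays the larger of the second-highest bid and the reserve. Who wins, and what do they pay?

Bids in order: 3,755 (#37) > 3,655 (#21) > 2,730 (#23) > 1,680 (#11) > 1,225 (#39) > 825 (#17) > …
Highest eligible bid: #37 at $3,755.
Second-highest bid $3,655 exceeds the reserve $1,365 → payment $3,655.

#37 pays $3,655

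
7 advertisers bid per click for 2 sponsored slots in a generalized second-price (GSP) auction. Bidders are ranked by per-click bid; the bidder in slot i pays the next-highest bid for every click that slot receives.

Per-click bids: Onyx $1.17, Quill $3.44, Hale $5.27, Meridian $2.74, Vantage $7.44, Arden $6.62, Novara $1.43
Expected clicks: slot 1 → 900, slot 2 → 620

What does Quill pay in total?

Quill pays $0.00

Ranked by bid: $7.44 (Vantage) > $6.62 (Arden) > $5.27 (Hale) > …
Quill ranks below slot 2 → no slot, pays nothing.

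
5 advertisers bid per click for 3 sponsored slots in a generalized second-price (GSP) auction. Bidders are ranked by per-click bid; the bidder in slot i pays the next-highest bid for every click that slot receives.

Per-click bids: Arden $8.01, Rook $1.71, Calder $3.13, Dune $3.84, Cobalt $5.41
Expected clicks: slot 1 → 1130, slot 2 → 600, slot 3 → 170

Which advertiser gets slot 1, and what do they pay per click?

Sorting advertisers: $8.01 (Arden) > $5.41 (Cobalt) > $3.84 (Dune) > $3.13 (Calder) > …
Slot 1 goes to the first-ranked bidder, Arden, who pays the next bid down: $5.41/click.

Arden; $5.41 per click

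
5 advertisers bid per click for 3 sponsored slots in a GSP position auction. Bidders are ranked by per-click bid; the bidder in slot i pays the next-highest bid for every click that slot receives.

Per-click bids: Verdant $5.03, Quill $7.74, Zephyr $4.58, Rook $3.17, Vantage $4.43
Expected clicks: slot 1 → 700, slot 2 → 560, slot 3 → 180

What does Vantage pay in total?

Vantage pays $0.00

Sorting advertisers: $7.74 (Quill) > $5.03 (Verdant) > $4.58 (Zephyr) > $4.43 (Vantage) > …
Vantage ranks below slot 3 → no slot, pays nothing.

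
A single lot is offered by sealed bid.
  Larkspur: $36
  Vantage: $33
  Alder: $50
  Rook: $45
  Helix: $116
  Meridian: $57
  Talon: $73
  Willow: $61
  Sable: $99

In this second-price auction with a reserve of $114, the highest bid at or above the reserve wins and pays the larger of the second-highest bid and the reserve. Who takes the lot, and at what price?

Helix pays $114

Bids in order: 116 (Helix) > 99 (Sable) > 73 (Talon) > 61 (Willow) > 57 (Meridian) > 50 (Alder) > …
Helix has the top bid at or above the reserve ($116).
Second-highest bid $99 is below the reserve $114, so the reserve binds → payment $114.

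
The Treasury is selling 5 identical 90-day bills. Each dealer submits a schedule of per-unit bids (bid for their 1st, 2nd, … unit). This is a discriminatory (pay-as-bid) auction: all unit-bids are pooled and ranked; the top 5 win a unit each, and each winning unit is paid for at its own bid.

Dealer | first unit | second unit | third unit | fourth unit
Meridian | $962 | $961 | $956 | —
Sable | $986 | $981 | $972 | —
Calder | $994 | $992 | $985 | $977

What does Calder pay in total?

Calder pays $2,971

Pooled unit-bids ranked (top 5): 994 (Calder-1), 992 (Calder-2), 986 (Sable-1), 985 (Calder-3), 981 (Sable-2)
Next rejected bid: $977 (not a price — pay-as-bid).
Calder's winning unit-bids: 994 + 992 + 985 = $2,971.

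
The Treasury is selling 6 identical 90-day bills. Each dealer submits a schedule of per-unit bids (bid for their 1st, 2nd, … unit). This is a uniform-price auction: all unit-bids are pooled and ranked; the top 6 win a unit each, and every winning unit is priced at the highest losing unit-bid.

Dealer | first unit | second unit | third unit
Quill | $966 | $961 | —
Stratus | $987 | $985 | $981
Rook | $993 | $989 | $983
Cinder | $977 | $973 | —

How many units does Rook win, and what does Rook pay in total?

Merging the schedules and taking the best 6: 993 (Rook-1), 989 (Rook-2), 987 (Stratus-1), 985 (Stratus-2), 983 (Rook-3), 981 (Stratus-3)
First bid not allocated: $977.
Rook wins 3 unit(s) at $977 each.

Rook: 3 units, pays $2,931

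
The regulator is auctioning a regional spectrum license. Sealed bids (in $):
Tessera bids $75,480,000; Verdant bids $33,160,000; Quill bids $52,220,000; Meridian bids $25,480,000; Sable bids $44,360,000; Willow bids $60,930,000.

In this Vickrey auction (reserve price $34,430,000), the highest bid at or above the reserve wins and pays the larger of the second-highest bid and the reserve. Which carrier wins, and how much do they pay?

Tessera pays $60,930,000

Rule: the highest bid at or above the reserve wins and pays the larger of the second-highest bid and the reserve.
Bids ranked: 75,480,000 (Tessera) > 60,930,000 (Willow) > 52,220,000 (Quill) > 44,360,000 (Sable) > 33,160,000 (Verdant) > 25,480,000 (Meridian)
Highest eligible bid: Tessera at $75,480,000.
Second-highest bid $60,930,000 exceeds the reserve $34,430,000 → payment $60,930,000.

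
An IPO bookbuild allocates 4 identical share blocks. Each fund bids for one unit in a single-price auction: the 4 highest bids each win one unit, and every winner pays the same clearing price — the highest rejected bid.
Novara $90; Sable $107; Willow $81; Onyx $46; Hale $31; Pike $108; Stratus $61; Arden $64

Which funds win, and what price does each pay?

Sorting: 108 (Pike), 107 (Sable), 90 (Novara), 81 (Willow), 64 (Arden), 61 (Stratus), …
Winners (4 units): Pike, Sable, Novara, Willow.
First losing bid is Arden's $64, which sets the uniform price.

Pike, Sable, Novara, Willow; each pays $64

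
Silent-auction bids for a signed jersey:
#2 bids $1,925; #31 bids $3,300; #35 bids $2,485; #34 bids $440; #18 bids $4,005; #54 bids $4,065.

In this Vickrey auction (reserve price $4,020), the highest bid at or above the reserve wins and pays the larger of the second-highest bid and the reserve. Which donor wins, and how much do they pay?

#54 pays $4,020

Rule: the highest bid at or above the reserve wins and pays the larger of the second-highest bid and the reserve.
Sorting bids: 4,065 (#54) > 4,005 (#18) > 3,300 (#31) > 2,485 (#35) > 1,925 (#2) > 440 (#34)
#54 has the top bid at or above the reserve ($4,065).
max(second-highest $4,005, reserve $4,020) = $4,020.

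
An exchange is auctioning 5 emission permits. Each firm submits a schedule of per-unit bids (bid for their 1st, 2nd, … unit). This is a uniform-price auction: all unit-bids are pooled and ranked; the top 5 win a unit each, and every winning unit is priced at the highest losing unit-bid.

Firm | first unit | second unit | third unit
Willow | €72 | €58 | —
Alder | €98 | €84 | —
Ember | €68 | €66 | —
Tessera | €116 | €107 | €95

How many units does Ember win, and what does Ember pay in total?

Merging the schedules and taking the best 5: 116 (Tessera-1), 107 (Tessera-2), 98 (Alder-1), 95 (Tessera-3), 84 (Alder-2)
Highest rejected unit-bid = €72.
Ember wins 0 unit(s) at €72 each.

Ember: 0 units, pays €0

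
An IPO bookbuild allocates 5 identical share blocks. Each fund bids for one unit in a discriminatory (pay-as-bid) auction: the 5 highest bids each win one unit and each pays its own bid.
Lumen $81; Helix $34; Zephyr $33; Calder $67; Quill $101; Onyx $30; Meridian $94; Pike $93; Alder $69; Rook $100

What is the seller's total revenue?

Total revenue: $469

Sorting: 101 (Quill), 100 (Rook), 94 (Meridian), 93 (Pike), 81 (Lumen), 69 (Alder), 67 (Calder), …
Winners (5 units): Quill, Rook, Meridian, Pike, Lumen.
Total revenue = 101 + 100 + 94 + 93 + 81 = $469.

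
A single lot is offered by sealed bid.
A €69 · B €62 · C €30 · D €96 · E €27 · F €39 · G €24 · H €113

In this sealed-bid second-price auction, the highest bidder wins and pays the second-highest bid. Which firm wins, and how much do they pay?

H pays €96

Sorting bids: 113 (H) > 96 (D) > 69 (A) > 62 (B) > 39 (F) > 30 (C) > …
H wins with the highest bid; price is set by the runner-up at €96.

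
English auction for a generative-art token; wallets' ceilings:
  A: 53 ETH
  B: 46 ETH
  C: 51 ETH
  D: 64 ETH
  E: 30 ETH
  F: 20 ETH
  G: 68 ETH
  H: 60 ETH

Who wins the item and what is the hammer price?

Sorting limits: 68 (G) > 64 (D) > 60 (H) > 53 (A) > 51 (C) > 46 (B) > …
D is the last rival to drop out, at 64 ETH; G remains and wins at that price.

G wins at 64 ETH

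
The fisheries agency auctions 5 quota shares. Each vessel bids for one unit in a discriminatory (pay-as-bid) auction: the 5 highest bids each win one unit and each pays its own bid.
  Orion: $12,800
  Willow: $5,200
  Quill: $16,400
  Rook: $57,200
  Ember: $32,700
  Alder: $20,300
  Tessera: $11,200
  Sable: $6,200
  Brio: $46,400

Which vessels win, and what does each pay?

Sorting: 57,200 (Rook), 46,400 (Brio), 32,700 (Ember), 20,300 (Alder), 16,400 (Quill), 12,800 (Orion), 11,200 (Tessera), …
Top 5: Rook, Brio, Ember, Alder, Quill.
Each winner pays its own bid: Rook $57,200, Brio $46,400, Ember $32,700, Alder $20,300, Quill $16,400.

Rook $57,200, Brio $46,400, Ember $32,700, Alder $20,300, Quill $16,400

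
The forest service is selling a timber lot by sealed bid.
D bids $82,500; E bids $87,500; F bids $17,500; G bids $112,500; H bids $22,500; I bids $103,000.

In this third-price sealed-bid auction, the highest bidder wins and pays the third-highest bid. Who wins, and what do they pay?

Rule: the highest bidder wins and pays the third-highest bid.
Bids in order: 112,500 (G) > 103,000 (I) > 87,500 (E) > 82,500 (D) > 22,500 (H) > 17,500 (F)
G is highest; pays the third-highest bid, $87,500.

G pays $87,500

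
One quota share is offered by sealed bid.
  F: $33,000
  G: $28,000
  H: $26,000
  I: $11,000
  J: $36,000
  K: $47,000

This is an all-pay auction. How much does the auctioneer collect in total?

Sorting bids: 47,000 (K) > 36,000 (J) > 33,000 (F) > 28,000 (G) > 26,000 (H) > 11,000 (I)
Every bidder forfeits their bid regardless of winning.
Revenue = 33,000 + 28,000 + 26,000 + 11,000 + 36,000 + 47,000 = $181,000.

Total revenue: $181,000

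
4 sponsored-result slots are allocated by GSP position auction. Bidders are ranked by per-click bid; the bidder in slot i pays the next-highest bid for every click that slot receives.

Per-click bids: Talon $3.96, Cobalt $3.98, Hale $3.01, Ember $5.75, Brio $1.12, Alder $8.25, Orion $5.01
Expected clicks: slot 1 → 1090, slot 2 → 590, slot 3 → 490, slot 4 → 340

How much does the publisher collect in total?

Per-click bids in order: $8.25 (Alder) > $5.75 (Ember) > $5.01 (Orion) > $3.98 (Cobalt) > $3.96 (Talon) > …
Slot 1: Alder pays $5.75 × 1090 = $6267.50
Slot 2: Ember pays $5.01 × 590 = $2955.90
Slot 3: Orion pays $3.98 × 490 = $1950.20
Slot 4: Cobalt pays $3.96 × 340 = $1346.40
Total = $12520.00

Total revenue: $12520.00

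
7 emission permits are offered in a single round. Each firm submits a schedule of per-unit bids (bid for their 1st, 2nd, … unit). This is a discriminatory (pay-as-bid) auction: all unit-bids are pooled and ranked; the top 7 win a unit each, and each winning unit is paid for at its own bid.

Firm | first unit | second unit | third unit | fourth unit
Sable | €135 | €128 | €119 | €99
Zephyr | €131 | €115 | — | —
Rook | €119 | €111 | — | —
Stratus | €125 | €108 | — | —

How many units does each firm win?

Rook 1, Sable 3, Stratus 1, Zephyr 2

Merging the schedules and taking the best 7: 135 (Sable-1), 131 (Zephyr-1), 128 (Sable-2), 125 (Stratus-1), 119 (Sable-3), 119 (Rook-1), 115 (Zephyr-2)
Next rejected bid: €111 (not a price — pay-as-bid).
Allocation: Rook 1, Sable 3, Stratus 1, Zephyr 2.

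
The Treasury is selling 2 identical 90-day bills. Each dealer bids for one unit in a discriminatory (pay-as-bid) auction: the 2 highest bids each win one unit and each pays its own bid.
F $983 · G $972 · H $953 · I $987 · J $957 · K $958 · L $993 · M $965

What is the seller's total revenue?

Sorting: 993 (L), 987 (I), 983 (F), 972 (G), …
The 2 highest are L, I.
Total revenue = 993 + 987 = $1,980.

Total revenue: $1,980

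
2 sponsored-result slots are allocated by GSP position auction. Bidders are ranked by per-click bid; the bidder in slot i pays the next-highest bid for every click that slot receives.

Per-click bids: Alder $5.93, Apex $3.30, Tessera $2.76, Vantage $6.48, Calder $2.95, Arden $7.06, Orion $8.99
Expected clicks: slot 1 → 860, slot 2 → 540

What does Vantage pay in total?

Vantage pays $0.00

Ranked by bid: $8.99 (Orion) > $7.06 (Arden) > $6.48 (Vantage) > …
Vantage ranks below slot 2 → no slot, pays nothing.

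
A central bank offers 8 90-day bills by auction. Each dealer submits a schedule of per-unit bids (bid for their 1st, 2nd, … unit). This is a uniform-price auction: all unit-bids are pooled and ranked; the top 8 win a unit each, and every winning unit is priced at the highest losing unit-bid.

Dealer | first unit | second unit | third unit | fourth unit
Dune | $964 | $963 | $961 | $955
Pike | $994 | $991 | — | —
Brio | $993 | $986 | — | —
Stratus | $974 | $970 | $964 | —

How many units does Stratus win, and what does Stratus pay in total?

Stratus: 3 units, pays $2,889

Pooled unit-bids ranked (top 8): 994 (Pike-1), 993 (Brio-1), 991 (Pike-2), 986 (Brio-2), 974 (Stratus-1), 970 (Stratus-2), 964 (Dune-1), 964 (Stratus-3)
Highest rejected unit-bid = $963.
Stratus wins 3 unit(s) at $963 each.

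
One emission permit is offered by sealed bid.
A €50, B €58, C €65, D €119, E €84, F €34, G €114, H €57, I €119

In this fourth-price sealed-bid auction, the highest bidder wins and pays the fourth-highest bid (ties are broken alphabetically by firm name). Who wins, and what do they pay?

Sorting bids: 119 (D) > 119 (I) > 114 (G) > 84 (E) > 65 (C) > 58 (B) > …
Tie at €119 → D wins by tie-break.
D wins; payment is bid #4 in the ranking = €84.

D pays €84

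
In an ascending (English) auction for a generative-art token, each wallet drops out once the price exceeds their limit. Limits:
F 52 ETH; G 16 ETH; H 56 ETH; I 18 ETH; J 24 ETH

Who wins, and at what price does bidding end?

Open ascending-bid auction: the price rises until one bidder remains; the winner pays the price at which the last rival dropped out.
Limits ranked: 56 (H) > 52 (F) > 24 (J) > 18 (I) > 16 (G)
Once the price passes 52 ETH, only H is left; the hammer falls at F's limit of 52 ETH.

H wins at 52 ETH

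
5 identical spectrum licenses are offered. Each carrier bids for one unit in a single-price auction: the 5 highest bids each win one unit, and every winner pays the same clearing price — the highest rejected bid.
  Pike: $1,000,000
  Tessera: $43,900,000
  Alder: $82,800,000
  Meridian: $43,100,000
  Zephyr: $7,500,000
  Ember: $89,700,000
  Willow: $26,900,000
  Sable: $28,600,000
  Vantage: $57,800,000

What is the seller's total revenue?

Total revenue: $143,000,000

Sorting: 89,700,000 (Ember), 82,800,000 (Alder), 57,800,000 (Vantage), 43,900,000 (Tessera), 43,100,000 (Meridian), 28,600,000 (Sable), 26,900,000 (Willow), …
Top 5: Ember, Alder, Vantage, Tessera, Meridian.
First losing bid is Sable's $28,600,000, which sets the uniform price.
Total revenue = 5 × $28,600,000 = $143,000,000.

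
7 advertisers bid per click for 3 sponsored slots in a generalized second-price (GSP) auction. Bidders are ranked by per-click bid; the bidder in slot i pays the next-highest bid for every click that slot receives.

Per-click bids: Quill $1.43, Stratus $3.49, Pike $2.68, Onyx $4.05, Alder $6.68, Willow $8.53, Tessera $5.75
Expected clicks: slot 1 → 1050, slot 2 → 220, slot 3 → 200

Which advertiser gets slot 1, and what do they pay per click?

Willow; $6.68 per click

Per-click bids in order: $8.53 (Willow) > $6.68 (Alder) > $5.75 (Tessera) > $4.05 (Onyx) > …
Slot 1 goes to the first-ranked bidder, Willow, who pays the next bid down: $6.68/click.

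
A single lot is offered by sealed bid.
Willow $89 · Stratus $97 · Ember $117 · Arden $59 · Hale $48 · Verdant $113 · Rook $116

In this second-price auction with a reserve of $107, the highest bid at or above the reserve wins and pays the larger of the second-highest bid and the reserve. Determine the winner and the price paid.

Ember pays $116

Sorting bids: 117 (Ember) > 116 (Rook) > 113 (Verdant) > 97 (Stratus) > 89 (Willow) > 59 (Arden) > …
Ember has the top bid at or above the reserve ($117).
max(second-highest $116, reserve $107) = $116; the reserve does not bind.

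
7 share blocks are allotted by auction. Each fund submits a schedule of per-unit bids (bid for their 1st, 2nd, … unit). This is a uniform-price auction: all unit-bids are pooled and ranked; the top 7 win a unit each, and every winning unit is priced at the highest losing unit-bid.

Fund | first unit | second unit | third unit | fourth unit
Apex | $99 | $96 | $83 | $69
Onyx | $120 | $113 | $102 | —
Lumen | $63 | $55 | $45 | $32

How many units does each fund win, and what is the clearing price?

Apex 4, Onyx 3; clearing price $63

Merging the schedules and taking the best 7: 120 (Onyx-1), 113 (Onyx-2), 102 (Onyx-3), 99 (Apex-1), 96 (Apex-2), 83 (Apex-3), 69 (Apex-4)
Highest rejected unit-bid = $63.
Allocation: Apex 4, Onyx 3.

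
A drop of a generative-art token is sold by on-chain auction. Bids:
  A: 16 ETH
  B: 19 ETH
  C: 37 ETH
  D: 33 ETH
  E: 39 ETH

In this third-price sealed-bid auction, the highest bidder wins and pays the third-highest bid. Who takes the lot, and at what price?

Bids ranked: 39 (E) > 37 (C) > 33 (D) > 19 (B) > 16 (A)
E wins; payment is bid #3 in the ranking = 33 ETH.

E pays 33 ETH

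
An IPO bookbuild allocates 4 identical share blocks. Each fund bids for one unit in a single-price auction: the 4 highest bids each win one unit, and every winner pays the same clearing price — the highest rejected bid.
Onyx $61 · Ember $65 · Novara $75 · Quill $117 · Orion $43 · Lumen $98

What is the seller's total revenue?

Total revenue: $244

Ordering the bids: 117 (Quill), 98 (Lumen), 75 (Novara), 65 (Ember), 61 (Onyx), 43 (Orion)
The 4 highest are Quill, Lumen, Novara, Ember.
First losing bid is Onyx's $61, which sets the uniform price.
Total revenue = 4 × $61 = $244.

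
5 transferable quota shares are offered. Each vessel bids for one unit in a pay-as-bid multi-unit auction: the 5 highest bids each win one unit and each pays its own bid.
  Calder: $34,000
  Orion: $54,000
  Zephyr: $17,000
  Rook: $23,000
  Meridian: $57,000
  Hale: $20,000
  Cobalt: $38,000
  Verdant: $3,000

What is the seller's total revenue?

Ordering the bids: 57,000 (Meridian), 54,000 (Orion), 38,000 (Cobalt), 34,000 (Calder), 23,000 (Rook), 20,000 (Hale), 17,000 (Zephyr), …
Winners (5 units): Meridian, Orion, Cobalt, Calder, Rook.
Total revenue = 57,000 + 54,000 + 38,000 + 34,000 + 23,000 = $206,000.

Total revenue: $206,000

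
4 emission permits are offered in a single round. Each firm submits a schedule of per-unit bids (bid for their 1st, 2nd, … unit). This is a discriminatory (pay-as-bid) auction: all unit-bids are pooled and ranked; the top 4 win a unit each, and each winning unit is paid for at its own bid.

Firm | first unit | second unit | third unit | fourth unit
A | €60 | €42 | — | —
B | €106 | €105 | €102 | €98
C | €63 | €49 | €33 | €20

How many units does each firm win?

All unit-bids, highest first — top 4: 106 (B-1), 105 (B-2), 102 (B-3), 98 (B-4)
Next rejected bid: €63 (not a price — pay-as-bid).
Allocation: B 4.

B 4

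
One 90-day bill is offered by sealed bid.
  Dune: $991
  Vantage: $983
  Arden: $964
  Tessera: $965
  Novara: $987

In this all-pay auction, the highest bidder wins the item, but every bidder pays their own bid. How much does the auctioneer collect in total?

Bids in order: 991 (Dune) > 987 (Novara) > 983 (Vantage) > 965 (Tessera) > 964 (Arden)
Dune wins with the top bid; all bids are sunk regardless.
Every bidder forfeits their bid regardless of winning.
Revenue = 991 + 983 + 964 + 965 + 987 = $4,890.

Total revenue: $4,890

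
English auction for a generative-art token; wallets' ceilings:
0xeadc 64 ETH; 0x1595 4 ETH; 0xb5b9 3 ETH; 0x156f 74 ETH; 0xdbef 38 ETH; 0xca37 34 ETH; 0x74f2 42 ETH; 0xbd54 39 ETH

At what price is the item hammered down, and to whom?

0x156f wins at 64 ETH

Rule: the price rises until one bidder remains; the winner pays the price at which the last rival dropped out.
Limits ranked: 74 (0x156f) > 64 (0xeadc) > 42 (0x74f2) > 39 (0xbd54) > 38 (0xdbef) > 34 (0xca37) > …
Once the price passes 64 ETH, only 0x156f is left; the hammer falls at 0xeadc's limit of 64 ETH.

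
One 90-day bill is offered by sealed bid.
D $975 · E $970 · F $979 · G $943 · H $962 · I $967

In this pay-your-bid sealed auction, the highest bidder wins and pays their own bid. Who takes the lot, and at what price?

Pay-your-bid sealed auction: the highest bidder wins and pays their own bid.
Bids ranked: 979 (F) > 975 (D) > 970 (E) > 967 (I) > 962 (H) > 943 (G)
First-price: F pays what they bid, $979.

F pays $979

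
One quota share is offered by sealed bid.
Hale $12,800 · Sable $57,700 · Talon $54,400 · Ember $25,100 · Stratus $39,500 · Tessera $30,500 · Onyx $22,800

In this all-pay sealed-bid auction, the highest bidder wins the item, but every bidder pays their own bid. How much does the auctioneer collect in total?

All-pay sealed-bid auction: the highest bidder wins the item, but every bidder pays their own bid.
Sorting bids: 57,700 (Sable) > 54,400 (Talon) > 39,500 (Stratus) > 30,500 (Tessera) > 25,100 (Ember) > 22,800 (Onyx) > …
Every bidder forfeits their bid regardless of winning.
Revenue = 12,800 + 57,700 + 54,400 + 25,100 + 39,500 + 30,500 + 22,800 = $242,800.

Total revenue: $242,800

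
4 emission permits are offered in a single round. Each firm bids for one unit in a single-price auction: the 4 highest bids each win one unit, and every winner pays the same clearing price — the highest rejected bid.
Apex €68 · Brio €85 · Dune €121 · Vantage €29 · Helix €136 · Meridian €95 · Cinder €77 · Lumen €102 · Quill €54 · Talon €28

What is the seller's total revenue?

Total revenue: €340

Ordering the bids: 136 (Helix), 121 (Dune), 102 (Lumen), 95 (Meridian), 85 (Brio), 77 (Cinder), …
The 4 highest are Helix, Dune, Lumen, Meridian.
Clearing price = highest rejected bid = €85.
Total revenue = 4 × €85 = €340.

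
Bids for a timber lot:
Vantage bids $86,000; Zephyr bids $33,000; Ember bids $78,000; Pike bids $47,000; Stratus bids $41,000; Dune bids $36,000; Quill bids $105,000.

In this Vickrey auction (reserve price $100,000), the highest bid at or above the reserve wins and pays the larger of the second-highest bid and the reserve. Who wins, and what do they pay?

Rule: the highest bid at or above the reserve wins and pays the larger of the second-highest bid and the reserve.
Bids ranked: 105,000 (Quill) > 86,000 (Vantage) > 78,000 (Ember) > 47,000 (Pike) > 41,000 (Stratus) > 36,000 (Dune) > …
Quill has the top bid at or above the reserve ($105,000).
Second-highest bid $86,000 is below the reserve $100,000, so the reserve binds → payment $100,000.

Quill pays $100,000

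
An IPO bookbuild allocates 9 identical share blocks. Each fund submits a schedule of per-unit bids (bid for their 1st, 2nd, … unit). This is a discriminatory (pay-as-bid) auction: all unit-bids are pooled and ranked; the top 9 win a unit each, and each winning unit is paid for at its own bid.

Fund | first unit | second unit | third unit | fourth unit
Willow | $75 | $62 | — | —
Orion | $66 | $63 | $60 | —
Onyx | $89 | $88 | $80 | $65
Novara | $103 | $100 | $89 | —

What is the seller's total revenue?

All unit-bids, highest first — top 9: 103 (Novara-1), 100 (Novara-2), 89 (Onyx-1), 89 (Novara-3), 88 (Onyx-2), 80 (Onyx-3), 75 (Willow-1), 66 (Orion-1), 65 (Onyx-4)
Next rejected bid: $63 (not a price — pay-as-bid).
Each winning unit pays its own bid.
Revenue = 103 + 100 + 89 + 89 + 88 + 80 + 75 + 66 + 65 = $755.

Total revenue: $755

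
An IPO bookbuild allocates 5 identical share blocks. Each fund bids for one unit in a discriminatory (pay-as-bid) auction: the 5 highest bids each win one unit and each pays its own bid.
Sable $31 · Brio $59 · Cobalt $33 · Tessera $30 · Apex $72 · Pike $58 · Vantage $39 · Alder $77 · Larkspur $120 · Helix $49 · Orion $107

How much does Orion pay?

Sorting: 120 (Larkspur), 107 (Orion), 77 (Alder), 72 (Apex), 59 (Brio), 58 (Pike), 49 (Helix), …
Winners (5 units): Larkspur, Orion, Alder, Apex, Brio.
Orion wins → own bid $107.

Orion pays $107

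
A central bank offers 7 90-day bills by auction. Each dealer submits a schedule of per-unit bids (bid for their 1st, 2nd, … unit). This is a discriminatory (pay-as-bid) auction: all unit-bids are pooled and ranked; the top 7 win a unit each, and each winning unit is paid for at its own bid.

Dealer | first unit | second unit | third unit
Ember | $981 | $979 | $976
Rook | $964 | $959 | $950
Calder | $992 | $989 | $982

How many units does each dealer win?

All unit-bids, highest first — top 7: 992 (Calder-1), 989 (Calder-2), 982 (Calder-3), 981 (Ember-1), 979 (Ember-2), 976 (Ember-3), 964 (Rook-1)
Next rejected bid: $959 (not a price — pay-as-bid).
Allocation: Calder 3, Ember 3, Rook 1.

Calder 3, Ember 3, Rook 1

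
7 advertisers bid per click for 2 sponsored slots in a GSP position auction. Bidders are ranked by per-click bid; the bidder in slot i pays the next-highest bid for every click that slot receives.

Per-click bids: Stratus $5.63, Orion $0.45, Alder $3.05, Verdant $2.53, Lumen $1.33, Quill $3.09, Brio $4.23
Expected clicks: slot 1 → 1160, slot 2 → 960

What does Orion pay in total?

Per-click bids in order: $5.63 (Stratus) > $4.23 (Brio) > $3.09 (Quill) > …
Orion ranks below slot 2 → no slot, pays nothing.

Orion pays $0.00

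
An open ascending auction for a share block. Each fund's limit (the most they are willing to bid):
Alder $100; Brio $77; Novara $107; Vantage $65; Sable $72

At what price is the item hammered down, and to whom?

Novara wins at $100

Rule: the price rises until one bidder remains; the winner pays the price at which the last rival dropped out.
Limits in order: 107 (Novara) > 100 (Alder) > 77 (Brio) > 72 (Sable) > 65 (Vantage)
Once the price passes $100, only Novara is left; the hammer falls at Alder's limit of $100.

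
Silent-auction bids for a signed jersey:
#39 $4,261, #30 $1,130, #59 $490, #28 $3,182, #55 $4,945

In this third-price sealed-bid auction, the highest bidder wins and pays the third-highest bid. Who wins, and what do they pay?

#55 pays $3,182

Bids ranked: 4,945 (#55) > 4,261 (#39) > 3,182 (#28) > 1,130 (#30) > 490 (#59)
#55 is highest; pays the third-highest bid, $3,182.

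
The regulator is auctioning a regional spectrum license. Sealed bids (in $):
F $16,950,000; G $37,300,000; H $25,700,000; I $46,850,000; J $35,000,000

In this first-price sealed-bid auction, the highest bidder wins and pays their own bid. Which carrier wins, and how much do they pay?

I pays $46,850,000

Rule: the highest bidder wins and pays their own bid.
Bids ranked: 46,850,000 (I) > 37,300,000 (G) > 35,000,000 (J) > 25,700,000 (H) > 16,950,000 (F)
I is highest → pays own bid, $46,850,000.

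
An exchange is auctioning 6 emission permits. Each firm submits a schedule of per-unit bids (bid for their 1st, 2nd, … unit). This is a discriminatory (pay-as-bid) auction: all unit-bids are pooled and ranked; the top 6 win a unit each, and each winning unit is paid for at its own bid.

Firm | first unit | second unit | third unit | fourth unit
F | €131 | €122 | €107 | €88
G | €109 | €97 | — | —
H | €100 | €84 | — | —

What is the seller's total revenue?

Total revenue: €666

Merging the schedules and taking the best 6: 131 (F-1), 122 (F-2), 109 (G-1), 107 (F-3), 100 (H-1), 97 (G-2)
Next rejected bid: €88 (not a price — pay-as-bid).
Each winning unit pays its own bid.
Revenue = 131 + 122 + 109 + 107 + 100 + 97 = €666.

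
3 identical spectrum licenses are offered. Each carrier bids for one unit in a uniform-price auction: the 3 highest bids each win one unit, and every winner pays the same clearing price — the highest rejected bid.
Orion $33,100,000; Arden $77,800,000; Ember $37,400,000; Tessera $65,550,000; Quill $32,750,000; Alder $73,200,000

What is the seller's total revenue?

Total revenue: $112,200,000

Sorting: 77,800,000 (Arden), 73,200,000 (Alder), 65,550,000 (Tessera), 37,400,000 (Ember), 33,100,000 (Orion), …
The 3 highest are Arden, Alder, Tessera.
First losing bid is Ember's $37,400,000, which sets the uniform price.
Total revenue = 3 × $37,400,000 = $112,200,000.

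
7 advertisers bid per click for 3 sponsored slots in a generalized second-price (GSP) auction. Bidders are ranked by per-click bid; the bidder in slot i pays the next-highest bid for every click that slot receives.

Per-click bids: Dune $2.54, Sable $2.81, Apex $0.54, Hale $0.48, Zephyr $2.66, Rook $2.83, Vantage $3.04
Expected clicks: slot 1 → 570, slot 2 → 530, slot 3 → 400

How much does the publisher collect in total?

Total revenue: $4166.40

Ranked by bid: $3.04 (Vantage) > $2.83 (Rook) > $2.81 (Sable) > $2.66 (Zephyr) > …
Slot 1: Vantage pays $2.83 × 570 = $1613.10
Slot 2: Rook pays $2.81 × 530 = $1489.30
Slot 3: Sable pays $2.66 × 400 = $1064.00
Total = $4166.40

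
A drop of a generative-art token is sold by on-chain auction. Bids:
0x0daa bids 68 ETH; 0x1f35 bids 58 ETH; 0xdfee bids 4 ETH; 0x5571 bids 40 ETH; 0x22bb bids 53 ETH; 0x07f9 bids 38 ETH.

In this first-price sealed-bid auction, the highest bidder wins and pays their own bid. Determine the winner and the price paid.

0x0daa pays 68 ETH

Sorting bids: 68 (0x0daa) > 58 (0x1f35) > 53 (0x22bb) > 40 (0x5571) > 38 (0x07f9) > 4 (0xdfee)
First-price: 0x0daa pays what they bid, 68 ETH.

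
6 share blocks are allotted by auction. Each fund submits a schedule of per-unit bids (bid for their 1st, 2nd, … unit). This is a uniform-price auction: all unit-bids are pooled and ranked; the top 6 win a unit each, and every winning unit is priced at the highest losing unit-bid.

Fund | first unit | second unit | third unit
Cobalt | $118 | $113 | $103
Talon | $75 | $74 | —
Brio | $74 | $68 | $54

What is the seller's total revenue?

Total revenue: $408

Merging the schedules and taking the best 6: 118 (Cobalt-1), 113 (Cobalt-2), 103 (Cobalt-3), 75 (Talon-1), 74 (Talon-2), 74 (Brio-1)
Highest rejected unit-bid = $68.
Allocation: Brio 1, Cobalt 3, Talon 2. Every unit priced at $68.
Revenue = 6 × 68 = $408.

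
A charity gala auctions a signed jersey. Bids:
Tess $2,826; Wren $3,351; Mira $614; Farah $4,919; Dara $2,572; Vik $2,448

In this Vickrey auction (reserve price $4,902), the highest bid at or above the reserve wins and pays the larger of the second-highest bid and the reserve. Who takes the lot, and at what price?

Farah pays $4,902

Rule: the highest bid at or above the reserve wins and pays the larger of the second-highest bid and the reserve.
Bids ranked: 4,919 (Farah) > 3,351 (Wren) > 2,826 (Tess) > 2,572 (Dara) > 2,448 (Vik) > 614 (Mira)
Highest eligible bid: Farah at $4,919.
max(second-highest $3,351, reserve $4,902) = $4,902.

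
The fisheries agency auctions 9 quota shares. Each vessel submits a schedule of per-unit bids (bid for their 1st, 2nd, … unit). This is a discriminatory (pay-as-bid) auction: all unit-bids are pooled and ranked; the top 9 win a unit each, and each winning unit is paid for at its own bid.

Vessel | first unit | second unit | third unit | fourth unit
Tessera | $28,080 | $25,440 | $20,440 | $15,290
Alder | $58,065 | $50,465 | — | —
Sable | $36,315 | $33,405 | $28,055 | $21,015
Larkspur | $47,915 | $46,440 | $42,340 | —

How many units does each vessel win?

Alder 2, Larkspur 3, Sable 3, Tessera 1

All unit-bids, highest first — top 9: 58,065 (Alder-1), 50,465 (Alder-2), 47,915 (Larkspur-1), 46,440 (Larkspur-2), 42,340 (Larkspur-3), 36,315 (Sable-1), 33,405 (Sable-2), 28,080 (Tessera-1), 28,055 (Sable-3)
Next rejected bid: $25,440 (not a price — pay-as-bid).
Allocation: Alder 2, Larkspur 3, Sable 3, Tessera 1.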